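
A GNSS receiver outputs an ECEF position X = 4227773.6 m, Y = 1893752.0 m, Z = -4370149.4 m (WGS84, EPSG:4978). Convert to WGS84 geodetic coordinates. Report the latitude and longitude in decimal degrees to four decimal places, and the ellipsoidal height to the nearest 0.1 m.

λ = atan2(Y, X) = 24.12909984°; p = √(X²+Y²) = 4632533.5 m.
Bowring's method on WGS84 (a = 6378137 m, b = 6356752.314 m) gives φ = -43.52270003°, h = 520.677 m.

lat -43.5227°, lon 24.1291°, h 520.7 m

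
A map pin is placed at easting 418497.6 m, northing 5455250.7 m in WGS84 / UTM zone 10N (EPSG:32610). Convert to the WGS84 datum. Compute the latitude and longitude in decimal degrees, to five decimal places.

lat 49.24460°, lon -124.11980°

Zone 10N: λ₀ = -123°, k₀ = 0.9996, false easting 500000 m.
Meridian distance M = (N − FN)/k₀ = 5457433.7 m.
Inverse transverse Mercator on WGS84 gives φ = 49.24459973°, λ = -124.11979979°.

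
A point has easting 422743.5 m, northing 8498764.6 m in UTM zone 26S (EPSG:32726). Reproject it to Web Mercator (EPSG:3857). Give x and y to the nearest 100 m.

Unproject from UTM 26S (λ₀ = -27°) → φ = -13.57860004°, λ = -27.71410045°.
Web Mercator (R = 6378137 m): x = -3085119.550 m, y = -1525914.272 m.

x -3085100 m, y -1525900 m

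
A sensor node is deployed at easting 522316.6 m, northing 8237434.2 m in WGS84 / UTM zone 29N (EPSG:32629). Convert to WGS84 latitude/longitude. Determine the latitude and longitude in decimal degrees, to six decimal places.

Zone 29N: λ₀ = -9°, k₀ = 0.9996, false easting 500000 m.
Meridian distance M = (N − FN)/k₀ = 8240730.5 m.
Inverse transverse Mercator on WGS84 gives φ = 74.22639995°, λ = -8.26450123°.

lat 74.226400°, lon -8.264501°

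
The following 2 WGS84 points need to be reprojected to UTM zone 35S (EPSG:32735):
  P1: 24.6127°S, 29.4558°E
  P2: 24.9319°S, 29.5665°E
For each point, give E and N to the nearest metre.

UTM zone 35S: λ₀ = 27°, k₀ = 0.9996.
P1 (-24.6127°, 29.4558°) → (748635.305, 7275716.189) m.
P2 (-24.9319°, 29.5665°) → (759183.599, 7240144.728) m.

P1: E 748635 m, N 7275716 m; P2: E 759184 m, N 7240145 m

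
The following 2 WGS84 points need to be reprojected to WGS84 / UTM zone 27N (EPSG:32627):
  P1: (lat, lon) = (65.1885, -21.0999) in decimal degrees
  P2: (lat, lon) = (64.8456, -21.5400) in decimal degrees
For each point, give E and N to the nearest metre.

UTM zone 27N: λ₀ = -21°, k₀ = 0.9996.
P1 (65.1885°, -21.0999°) → (495322.274, 7229466.501) m.
P2 (64.8456°, -21.5400°) → (474388.756, 7191356.434) m.

P1: E 495322 m, N 7229467 m; P2: E 474389 m, N 7191356 m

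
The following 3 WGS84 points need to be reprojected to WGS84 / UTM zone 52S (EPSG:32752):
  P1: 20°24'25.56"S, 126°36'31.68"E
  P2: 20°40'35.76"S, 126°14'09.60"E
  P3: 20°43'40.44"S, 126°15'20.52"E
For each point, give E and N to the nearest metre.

P1: E 250462 m, N 7741652 m; P2: E 212042 m, N 7711189 m; P3: E 214192 m, N 7705542 m

UTM zone 52S: λ₀ = 129°, k₀ = 0.9996.
P1 (-20.4071°, 126.6088°) → (250462.103, 7741651.557) m.
P2 (-20.6766°, 126.2360°) → (212042.145, 7711189.456) m.
P3 (-20.7279°, 126.2557°) → (214192.000, 7705542.103) m.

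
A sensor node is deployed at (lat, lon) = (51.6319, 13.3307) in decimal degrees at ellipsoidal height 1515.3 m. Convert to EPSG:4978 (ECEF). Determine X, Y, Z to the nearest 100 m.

X 3861200 m, Y 914900 m, Z 4978700 m

WGS84: a = 6378137 m, e² = 0.006694380; N(φ) = a/√(1−e²sin²φ) = 6391301.145 m.
X = (N+h)·cosφ·cosλ = 3861175.330 m; Y = (N+h)·cosφ·sinλ = 914927.937 m; Z = (N(1−e²)+h)·sinφ = 4978672.733 m.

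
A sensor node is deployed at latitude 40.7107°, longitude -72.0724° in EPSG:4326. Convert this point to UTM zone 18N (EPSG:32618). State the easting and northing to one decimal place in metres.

E 747305.3 m, N 4510765.7 m

Zone 18 central meridian λ₀ = 6×18 − 183 = -75°; Δλ = +2.9276°.
Transverse Mercator on WGS84 with k₀ = 0.9996 gives E = 747305.304 m, N = 4510765.742 m.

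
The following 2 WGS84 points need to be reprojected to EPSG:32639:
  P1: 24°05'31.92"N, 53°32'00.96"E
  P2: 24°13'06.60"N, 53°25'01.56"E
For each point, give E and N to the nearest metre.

P1: E 757568 m, N 2666760 m; P2: E 745478 m, N 2680543 m

UTM zone 39N: λ₀ = 51°, k₀ = 0.9996.
P1 (24.0922°, 53.5336°) → (757567.604, 2666760.089) m.
P2 (24.2185°, 53.4171°) → (745477.611, 2680542.791) m.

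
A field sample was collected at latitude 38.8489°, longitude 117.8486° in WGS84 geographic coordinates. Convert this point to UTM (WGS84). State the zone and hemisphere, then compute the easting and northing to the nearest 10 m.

Zone 50N: E 573640 m, N 4300350 m

Longitude 117.8486° lies in the 6° band [114°, 120°), giving zone 50; latitude is north of the equator, so 50N.
Zone 50 central meridian λ₀ = 6×50 − 183 = 117°; Δλ = +0.8486°.
Transverse Mercator on WGS84 with k₀ = 0.9996 gives E = 573638.374 m, N = 4300351.150 m.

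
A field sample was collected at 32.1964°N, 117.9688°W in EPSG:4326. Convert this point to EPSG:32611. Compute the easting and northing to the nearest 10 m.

E 408690 m, N 3562620 m

Zone 11 central meridian λ₀ = 6×11 − 183 = -117°; Δλ = -0.9688°.
Transverse Mercator on WGS84 with k₀ = 0.9996 gives E = 408685.365 m, N = 3562616.857 m.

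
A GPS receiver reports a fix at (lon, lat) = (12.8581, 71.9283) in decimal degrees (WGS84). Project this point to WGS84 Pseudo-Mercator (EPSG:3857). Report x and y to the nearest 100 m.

x 1431400 m, y 11727400 m

Web Mercator is spherical with R = a = 6378137 m.
x = R·λ = 6378137 × 0.224416181 = 1431357.145 m.
y = R·ln tan(π/4 + φ/2) = 6378137 × 1.838688193 = 11727405.196 m.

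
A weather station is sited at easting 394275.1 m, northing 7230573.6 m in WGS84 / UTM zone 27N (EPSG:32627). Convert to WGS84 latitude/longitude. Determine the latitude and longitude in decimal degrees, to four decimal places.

lat 65.1815°, lon -23.2577°

Zone 27N: λ₀ = -21°, k₀ = 0.9996, false easting 500000 m.
Meridian distance M = (N − FN)/k₀ = 7233467.0 m.
Inverse transverse Mercator on WGS84 gives φ = 65.18150001°, λ = -23.25769898°.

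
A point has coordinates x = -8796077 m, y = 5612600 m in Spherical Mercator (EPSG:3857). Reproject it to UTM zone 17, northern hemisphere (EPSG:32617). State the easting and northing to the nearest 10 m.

Web Mercator inverse (R = 6378137 m) → φ = 44.94330226°, λ = -79.01650409°.
UTM 17N forward: E = 656484.028 m, N = 4978565.807 m.

E 656480 m, N 4978570 m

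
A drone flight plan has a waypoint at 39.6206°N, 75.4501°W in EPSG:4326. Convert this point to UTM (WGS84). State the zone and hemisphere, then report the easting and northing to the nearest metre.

Zone 18N: E 461368 m, N 4385746 m

Longitude -75.4501° lies in the 6° band [-78°, -72°), giving zone 18; latitude is north of the equator, so 18N.
Zone 18 central meridian λ₀ = 6×18 − 183 = -75°; Δλ = -0.4501°.
Transverse Mercator on WGS84 with k₀ = 0.9996 gives E = 461367.736 m, N = 4385745.678 m.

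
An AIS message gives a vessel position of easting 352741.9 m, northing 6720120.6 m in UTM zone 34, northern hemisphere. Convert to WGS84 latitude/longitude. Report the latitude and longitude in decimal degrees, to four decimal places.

lat 60.5899°, lon 18.3114°

Zone 34N: λ₀ = 21°, k₀ = 0.9996, false easting 500000 m.
Meridian distance M = (N − FN)/k₀ = 6722809.7 m.
Inverse transverse Mercator on WGS84 gives φ = 60.58990044°, λ = 18.31140053°.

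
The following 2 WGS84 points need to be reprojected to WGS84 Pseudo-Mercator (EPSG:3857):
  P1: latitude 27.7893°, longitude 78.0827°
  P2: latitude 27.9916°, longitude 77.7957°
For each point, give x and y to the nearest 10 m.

Web Mercator: x = R·λ, y = R·ln tan(π/4+φ/2), R = 6378137 m.
P1 (27.7893°, 78.0827°) → (8692126.404, 3222435.218) m.
P2 (27.9916°, 77.7957°) → (8660177.710, 3247914.783) m.

P1: x 8692130 m, y 3222440 m; P2: x 8660180 m, y 3247910 m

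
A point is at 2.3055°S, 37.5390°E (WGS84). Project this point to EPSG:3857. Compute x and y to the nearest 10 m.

Web Mercator is spherical with R = a = 6378137 m.
x = R·λ = 6378137 × 0.655179148 = 4178822.365 m.
y = R·ln tan(π/4 + φ/2) = 6378137 × -0.040249429 = -256716.372 m.

x 4178820 m, y -256720 m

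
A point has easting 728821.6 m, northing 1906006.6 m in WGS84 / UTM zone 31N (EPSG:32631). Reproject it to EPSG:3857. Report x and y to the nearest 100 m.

x 573500 m, y 1947300 m

Unproject from UTM 31N (λ₀ = 3°) → φ = 17.22759971°, λ = 5.15190013°.
Web Mercator (R = 6378137 m): x = 573506.899 m, y = 1947335.155 m.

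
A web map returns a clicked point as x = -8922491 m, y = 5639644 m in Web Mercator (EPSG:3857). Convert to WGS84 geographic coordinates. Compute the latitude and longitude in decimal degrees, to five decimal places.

lat 45.11500°, lon -80.15210°

R = 6378137 m. λ = x/R = -80.15210038°.
φ = 2·arctan(exp(y/R)) − 90° = 2·arctan(2.42108) − 90° = 45.11499944°.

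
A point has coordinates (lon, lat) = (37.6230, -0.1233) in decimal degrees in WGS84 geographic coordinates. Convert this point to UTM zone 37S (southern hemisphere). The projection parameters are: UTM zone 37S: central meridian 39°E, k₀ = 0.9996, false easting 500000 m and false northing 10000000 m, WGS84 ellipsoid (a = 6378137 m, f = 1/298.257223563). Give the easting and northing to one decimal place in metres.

Zone 37 central meridian λ₀ = 6×37 − 183 = 39°; Δλ = -1.3770°.
Transverse Mercator on WGS84 with k₀ = 0.9996 gives E = 346759.877 m, N = 9986367.682 m.

E 346759.9 m, N 9986367.7 m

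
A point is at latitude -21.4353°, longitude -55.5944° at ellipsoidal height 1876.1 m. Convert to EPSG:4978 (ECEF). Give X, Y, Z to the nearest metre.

WGS84: a = 6378137 m, e² = 0.006694380; N(φ) = a/√(1−e²sin²φ) = 6380990.135 m.
X = (N+h)·cosφ·cosλ = 3357156.413 m; Y = (N+h)·cosφ·sinλ = -4901975.435 m; Z = (N(1−e²)+h)·sinφ = -2317009.775 m.

X 3357156 m, Y -4901975 m, Z -2317010 m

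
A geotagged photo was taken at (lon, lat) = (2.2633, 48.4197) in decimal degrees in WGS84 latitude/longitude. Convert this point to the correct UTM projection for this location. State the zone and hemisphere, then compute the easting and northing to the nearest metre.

Longitude 2.2633° lies in the 6° band [0°, 6°), giving zone 31; latitude is north of the equator, so 31N.
Zone 31 central meridian λ₀ = 6×31 − 183 = 3°; Δλ = -0.7367°.
Transverse Mercator on WGS84 with k₀ = 0.9996 gives E = 445492.884 m, N = 5363211.980 m.

Zone 31N: E 445493 m, N 5363212 m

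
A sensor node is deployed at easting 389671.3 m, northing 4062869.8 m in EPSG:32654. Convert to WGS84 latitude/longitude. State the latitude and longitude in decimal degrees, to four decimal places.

Zone 54N: λ₀ = 141°, k₀ = 0.9996, false easting 500000 m.
Meridian distance M = (N − FN)/k₀ = 4064495.6 m.
Inverse transverse Mercator on WGS84 gives φ = 36.70509962°, λ = 139.76479975°.

lat 36.7051°, lon 139.7648°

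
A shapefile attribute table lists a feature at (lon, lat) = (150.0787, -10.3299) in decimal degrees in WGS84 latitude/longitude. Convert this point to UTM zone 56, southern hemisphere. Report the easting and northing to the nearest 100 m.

Zone 56 central meridian λ₀ = 6×56 − 183 = 153°; Δλ = -2.9213°.
Transverse Mercator on WGS84 with k₀ = 0.9996 gives E = 180036.240 m, N = 8856648.636 m.

E 180000 m, N 8856600 m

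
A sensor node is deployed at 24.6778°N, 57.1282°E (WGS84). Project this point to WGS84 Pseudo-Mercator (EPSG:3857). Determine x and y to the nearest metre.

Web Mercator is spherical with R = a = 6378137 m.
x = R·λ = 6378137 × 0.997075186 = 6359482.134 m.
y = R·ln tan(π/4 + φ/2) = 6378137 × 0.444678627 = 2836221.204 m.

x 6359482 m, y 2836221 m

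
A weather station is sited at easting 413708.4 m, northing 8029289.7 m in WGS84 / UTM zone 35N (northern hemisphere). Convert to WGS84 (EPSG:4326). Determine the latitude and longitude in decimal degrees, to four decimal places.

lat 72.3454°, lon 24.4501°

Zone 35N: λ₀ = 27°, k₀ = 0.9996, false easting 500000 m.
Meridian distance M = (N − FN)/k₀ = 8032502.7 m.
Inverse transverse Mercator on WGS84 gives φ = 72.34539956°, λ = 24.45010073°.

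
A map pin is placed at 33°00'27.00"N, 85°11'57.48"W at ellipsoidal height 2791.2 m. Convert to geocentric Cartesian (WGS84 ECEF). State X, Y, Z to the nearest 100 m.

X 448300 m, Y -5337600 m, Z 3456200 m

WGS84: a = 6378137 m, e² = 0.006694380; N(φ) = a/√(1−e²sin²φ) = 6384481.749 m.
X = (N+h)·cosφ·cosλ = 448274.066 m; Y = (N+h)·cosφ·sinλ = -5337571.424 m; Z = (N(1−e²)+h)·sinφ = 3456176.707 m.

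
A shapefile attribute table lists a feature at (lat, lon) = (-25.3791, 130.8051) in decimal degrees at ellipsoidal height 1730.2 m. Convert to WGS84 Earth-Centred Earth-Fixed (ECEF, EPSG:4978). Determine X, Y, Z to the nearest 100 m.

WGS84: a = 6378137 m, e² = 0.006694380; N(φ) = a/√(1−e²sin²φ) = 6382062.461 m.
X = (N+h)·cosφ·cosλ = -3769125.034 m; Y = (N+h)·cosφ·sinλ = 4365787.678 m; Z = (N(1−e²)+h)·sinφ = -2717817.507 m.

X -3769100 m, Y 4365800 m, Z -2717800 m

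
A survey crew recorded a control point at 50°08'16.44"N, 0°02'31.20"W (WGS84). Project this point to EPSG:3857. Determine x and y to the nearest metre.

x -4675 m, y 6470192 m

Web Mercator is spherical with R = a = 6378137 m.
x = R·λ = 6378137 × -0.000733038 = -4675.419 m.
y = R·ln tan(π/4 + φ/2) = 6378137 × 1.014432903 = 6470192.031 m.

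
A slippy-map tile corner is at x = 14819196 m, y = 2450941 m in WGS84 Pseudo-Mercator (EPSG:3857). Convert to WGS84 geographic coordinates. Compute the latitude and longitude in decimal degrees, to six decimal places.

lat 21.494500°, lon 133.123103°

R = 6378137 m. λ = x/R = 133.12310265°.
φ = 2·arctan(exp(y/R)) − 90° = 2·arctan(1.46855) − 90° = 21.49449955°.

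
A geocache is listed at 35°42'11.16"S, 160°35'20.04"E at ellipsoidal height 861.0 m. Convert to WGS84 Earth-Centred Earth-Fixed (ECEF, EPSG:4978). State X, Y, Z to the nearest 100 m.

WGS84: a = 6378137 m, e² = 0.006694380; N(φ) = a/√(1−e²sin²φ) = 6385420.264 m.
X = (N+h)·cosφ·cosλ = -4891211.511 m; Y = (N+h)·cosφ·sinλ = 1723532.645 m; Z = (N(1−e²)+h)·sinφ = -3701992.718 m.

X -4891200 m, Y 1723500 m, Z -3702000 m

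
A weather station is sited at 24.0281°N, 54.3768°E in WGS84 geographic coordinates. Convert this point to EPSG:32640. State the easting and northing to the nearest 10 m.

E 233190 m, N 2659830 m

Zone 40 central meridian λ₀ = 6×40 − 183 = 57°; Δλ = -2.6232°.
Transverse Mercator on WGS84 with k₀ = 0.9996 gives E = 233186.740 m, N = 2659825.790 m.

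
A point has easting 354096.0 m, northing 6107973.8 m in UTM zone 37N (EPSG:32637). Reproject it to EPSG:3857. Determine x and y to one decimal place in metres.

Unproject from UTM 37N (λ₀ = 39°) → φ = 55.09699986°, λ = 36.71340014°.
Web Mercator (R = 6378137 m): x = 4086917.009 m, y = 7380714.612 m.

x 4086917.0 m, y 7380714.6 m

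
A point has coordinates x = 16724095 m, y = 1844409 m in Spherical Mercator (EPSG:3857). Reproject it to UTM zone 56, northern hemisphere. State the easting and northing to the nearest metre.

Web Mercator inverse (R = 6378137 m) → φ = 16.34240126°, λ = 150.23510152°.
UTM 56N forward: E = 204591.040 m, N = 1808817.197 m.

E 204591 m, N 1808817 m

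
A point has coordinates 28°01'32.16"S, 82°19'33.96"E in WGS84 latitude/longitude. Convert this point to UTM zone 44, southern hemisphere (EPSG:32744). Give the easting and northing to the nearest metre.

Zone 44 central meridian λ₀ = 6×44 − 183 = 81°; Δλ = +1.3261°.
Transverse Mercator on WGS84 with k₀ = 0.9996 gives E = 630361.218 m, N = 6899252.862 m.

E 630361 m, N 6899253 m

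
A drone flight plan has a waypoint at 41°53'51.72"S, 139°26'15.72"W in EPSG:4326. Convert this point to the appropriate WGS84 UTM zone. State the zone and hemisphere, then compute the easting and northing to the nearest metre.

Longitude -139.4377° lies in the 6° band [-144°, -138°), giving zone 7; latitude is south of the equator, so 7S.
Zone 7 central meridian λ₀ = 6×7 − 183 = -141°; Δλ = +1.5623°.
Transverse Mercator on WGS84 with k₀ = 0.9996 gives E = 629594.765 m, N = 5360401.864 m.

Zone 7S: E 629595 m, N 5360402 m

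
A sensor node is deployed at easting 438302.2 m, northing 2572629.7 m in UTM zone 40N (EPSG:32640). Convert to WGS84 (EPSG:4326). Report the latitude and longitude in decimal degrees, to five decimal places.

Zone 40N: λ₀ = 57°, k₀ = 0.9996, false easting 500000 m.
Meridian distance M = (N − FN)/k₀ = 2573659.2 m.
Inverse transverse Mercator on WGS84 gives φ = 23.26180005°, λ = 56.39679988°.

lat 23.26180°, lon 56.39680°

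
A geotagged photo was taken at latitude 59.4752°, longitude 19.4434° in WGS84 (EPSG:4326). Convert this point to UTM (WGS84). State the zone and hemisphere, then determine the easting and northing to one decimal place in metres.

Zone 34N: E 411810.3 m, N 6593999.8 m

Longitude 19.4434° lies in the 6° band [18°, 24°), giving zone 34; latitude is north of the equator, so 34N.
Zone 34 central meridian λ₀ = 6×34 − 183 = 21°; Δλ = -1.5566°.
Transverse Mercator on WGS84 with k₀ = 0.9996 gives E = 411810.306 m, N = 6593999.787 m.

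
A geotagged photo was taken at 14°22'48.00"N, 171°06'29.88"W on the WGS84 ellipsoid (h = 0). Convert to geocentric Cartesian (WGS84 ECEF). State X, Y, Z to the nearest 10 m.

WGS84: a = 6378137 m, e² = 0.006694380; N(φ) = a/√(1−e²sin²φ) = 6379454.174 m.
X = (N+h)·cosφ·cosλ = -6105320.703 m; Y = (N+h)·cosφ·sinλ = -955161.609 m; Z = (N(1−e²)+h)·sinφ = 1573742.521 m.

X -6105320 m, Y -955160 m, Z 1573740 m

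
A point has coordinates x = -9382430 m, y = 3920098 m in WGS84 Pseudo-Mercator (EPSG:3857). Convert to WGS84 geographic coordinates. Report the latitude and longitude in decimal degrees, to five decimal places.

R = 6378137 m. λ = x/R = -84.28380271°.
φ = 2·arctan(exp(y/R)) − 90° = 2·arctan(1.84894) − 90° = 33.18659801°.

lat 33.18660°, lon -84.28380°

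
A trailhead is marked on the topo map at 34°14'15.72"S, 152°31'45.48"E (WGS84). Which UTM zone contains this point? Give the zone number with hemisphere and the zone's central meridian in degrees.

UTM zone = ⌊(λ + 180)/6⌋ + 1; 152.5293° ∈ [150°, 156°) → zone 56.
Hemisphere: S (φ < 0).
Central meridian λ₀ = 6×56 − 183 = 153°.

Zone 56S, central meridian 153°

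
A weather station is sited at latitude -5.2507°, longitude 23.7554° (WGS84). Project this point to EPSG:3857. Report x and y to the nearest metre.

Web Mercator is spherical with R = a = 6378137 m.
x = R·λ = 6378137 × 0.414609945 = 2644439.032 m.
y = R·ln tan(π/4 + φ/2) = 6378137 × -0.091770545 = -585325.110 m.

x 2644439 m, y -585325 m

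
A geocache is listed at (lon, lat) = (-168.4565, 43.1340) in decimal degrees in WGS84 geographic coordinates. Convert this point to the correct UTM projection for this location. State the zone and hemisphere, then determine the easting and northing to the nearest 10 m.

Longitude -168.4565° lies in the 6° band [-174°, -168°), giving zone 2; latitude is north of the equator, so 2N.
Zone 2 central meridian λ₀ = 6×2 − 183 = -171°; Δλ = +2.5435°.
Transverse Mercator on WGS84 with k₀ = 0.9996 gives E = 706869.940 m, N = 4778835.914 m.

Zone 2N: E 706870 m, N 4778840 m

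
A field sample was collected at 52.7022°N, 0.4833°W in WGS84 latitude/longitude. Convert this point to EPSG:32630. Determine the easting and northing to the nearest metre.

E 670042 m, N 5842115 m

Zone 30 central meridian λ₀ = 6×30 − 183 = -3°; Δλ = +2.5167°.
Transverse Mercator on WGS84 with k₀ = 0.9996 gives E = 670041.987 m, N = 5842115.200 m.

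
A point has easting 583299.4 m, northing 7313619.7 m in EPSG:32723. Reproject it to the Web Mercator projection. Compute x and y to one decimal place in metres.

Unproject from UTM 23S (λ₀ = -45°) → φ = -24.28819979°, λ = -44.17919976°.
Web Mercator (R = 6378137 m): x = -4918006.021 m, y = -2788566.039 m.

x -4918006.0 m, y -2788566.0 m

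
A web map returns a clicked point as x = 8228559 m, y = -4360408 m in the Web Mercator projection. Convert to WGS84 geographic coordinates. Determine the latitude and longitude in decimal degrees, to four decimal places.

R = 6378137 m. λ = x/R = 73.91840316°.
φ = 2·arctan(exp(y/R)) − 90° = 2·arctan(0.50477) − 90° = -36.43330178°.

lat -36.4333°, lon 73.9184°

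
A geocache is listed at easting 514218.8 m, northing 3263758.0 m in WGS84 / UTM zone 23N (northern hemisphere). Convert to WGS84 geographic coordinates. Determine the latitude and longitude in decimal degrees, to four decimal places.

lat 29.5033°, lon -44.8533°

Zone 23N: λ₀ = -45°, k₀ = 0.9996, false easting 500000 m.
Meridian distance M = (N − FN)/k₀ = 3265064.0 m.
Inverse transverse Mercator on WGS84 gives φ = 29.50329996°, λ = -44.85330012°.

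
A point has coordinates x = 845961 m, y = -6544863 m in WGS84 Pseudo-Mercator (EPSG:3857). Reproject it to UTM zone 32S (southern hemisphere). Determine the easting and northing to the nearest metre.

E 400808 m, N 4397510 m

Web Mercator inverse (R = 6378137 m) → φ = -50.56590157°, λ = 7.59939696°.
UTM 32S forward: E = 400807.930 m, N = 4397510.217 m.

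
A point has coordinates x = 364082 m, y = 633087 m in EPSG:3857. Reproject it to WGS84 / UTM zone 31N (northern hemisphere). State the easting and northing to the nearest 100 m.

Web Mercator inverse (R = 6378137 m) → φ = 5.67780166°, λ = 3.27060425°.
UTM 31N forward: E = 529964.842 m, N = 627595.268 m.

E 530000 m, N 627600 m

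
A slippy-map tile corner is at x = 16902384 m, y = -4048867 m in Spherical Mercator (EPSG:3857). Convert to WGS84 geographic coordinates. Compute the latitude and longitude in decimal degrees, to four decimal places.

lat -34.1493°, lon 151.8367°

R = 6378137 m. λ = x/R = 151.83669885°.
φ = 2·arctan(exp(y/R)) − 90° = 2·arctan(0.53004) − 90° = -34.14929978°.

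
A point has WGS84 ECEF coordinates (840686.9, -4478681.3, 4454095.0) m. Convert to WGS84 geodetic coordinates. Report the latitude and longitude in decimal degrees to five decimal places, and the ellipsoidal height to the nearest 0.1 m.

λ = atan2(Y, X) = -79.36880037°; p = √(X²+Y²) = 4556900.3 m.
Bowring's method on WGS84 (a = 6378137 m, b = 6356752.314 m) gives φ = 44.53860021°, h = 4488.867 m.

lat 44.53860°, lon -79.36880°, h 4488.9 m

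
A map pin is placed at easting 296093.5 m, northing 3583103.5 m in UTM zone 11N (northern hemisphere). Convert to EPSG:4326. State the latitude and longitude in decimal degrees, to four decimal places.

lat 32.3663°, lon -119.1672°

Zone 11N: λ₀ = -117°, k₀ = 0.9996, false easting 500000 m.
Meridian distance M = (N − FN)/k₀ = 3584537.3 m.
Inverse transverse Mercator on WGS84 gives φ = 32.36630010°, λ = -119.16719963°.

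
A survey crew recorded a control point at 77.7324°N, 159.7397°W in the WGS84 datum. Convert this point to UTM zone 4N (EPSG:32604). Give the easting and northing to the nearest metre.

E 482455 m, N 8628616 m

Zone 4 central meridian λ₀ = 6×4 − 183 = -159°; Δλ = -0.7397°.
Transverse Mercator on WGS84 with k₀ = 0.9996 gives E = 482455.207 m, N = 8628616.242 m.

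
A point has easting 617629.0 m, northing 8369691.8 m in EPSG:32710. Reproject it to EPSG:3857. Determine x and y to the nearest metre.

x -13570647 m, y -1659726 m

Unproject from UTM 10S (λ₀ = -123°) → φ = -14.74410044°, λ = -121.90719967°.
Web Mercator (R = 6378137 m): x = -13570647.391 m, y = -1659726.167 m.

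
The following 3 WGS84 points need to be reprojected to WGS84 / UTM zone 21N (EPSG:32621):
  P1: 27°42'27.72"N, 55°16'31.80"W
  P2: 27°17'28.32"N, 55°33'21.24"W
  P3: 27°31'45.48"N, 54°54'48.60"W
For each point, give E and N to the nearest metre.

P1: E 670027 m, N 3066013 m; P2: E 642915 m, N 3019515 m; P3: E 706061 m, N 3046797 m

UTM zone 21N: λ₀ = -57°, k₀ = 0.9996.
P1 (27.7077°, -55.2755°) → (670027.193, 3066013.445) m.
P2 (27.2912°, -55.5559°) → (642914.583, 3019514.900) m.
P3 (27.5293°, -54.9135°) → (706060.729, 3046796.973) m.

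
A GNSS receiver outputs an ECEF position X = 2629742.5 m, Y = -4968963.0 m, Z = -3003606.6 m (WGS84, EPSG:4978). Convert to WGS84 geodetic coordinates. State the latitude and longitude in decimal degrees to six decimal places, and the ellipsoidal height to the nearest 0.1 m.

λ = atan2(Y, X) = -62.11069999°; p = √(X²+Y²) = 5621933.7 m.
Bowring's method on WGS84 (a = 6378137 m, b = 6356752.314 m) gives φ = -28.27430007°, h = 623.611 m.

lat -28.274300°, lon -62.110700°, h 623.6 m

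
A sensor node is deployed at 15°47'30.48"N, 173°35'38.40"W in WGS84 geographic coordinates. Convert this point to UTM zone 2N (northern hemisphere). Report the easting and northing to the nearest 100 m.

E 222100 m, N 1747600 m

Zone 2 central meridian λ₀ = 6×2 − 183 = -171°; Δλ = -2.5940°.
Transverse Mercator on WGS84 with k₀ = 0.9996 gives E = 222096.863 m, N = 1747618.535 m.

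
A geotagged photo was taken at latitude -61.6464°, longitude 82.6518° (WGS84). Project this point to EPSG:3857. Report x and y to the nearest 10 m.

x 9200760 m, y -8775780 m

Web Mercator is spherical with R = a = 6378137 m.
x = R·λ = 6378137 × 1.442546043 = 9200756.289 m.
y = R·ln tan(π/4 + φ/2) = 6378137 × -1.375915993 = -8775780.707 m.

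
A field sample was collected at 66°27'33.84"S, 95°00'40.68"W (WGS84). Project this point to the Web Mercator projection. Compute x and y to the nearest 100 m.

x -10576600 m, y -10003700 m

Web Mercator is spherical with R = a = 6378137 m.
x = R·λ = 6378137 × -1.658260012 = -10576609.536 m.
y = R·ln tan(π/4 + φ/2) = 6378137 × -1.568440141 = -10003726.094 m.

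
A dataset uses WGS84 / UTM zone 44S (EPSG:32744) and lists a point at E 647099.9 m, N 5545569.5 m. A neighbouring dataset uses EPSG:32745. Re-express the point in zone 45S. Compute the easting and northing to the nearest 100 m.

E 136600 m, N 5538200 m

UTM 44S → geographic: φ = -40.22739972°, λ = 82.72899959°.
UTM 45S (λ₀ = 87°) forward: E = 136584.577 m, N = 5538246.594 m.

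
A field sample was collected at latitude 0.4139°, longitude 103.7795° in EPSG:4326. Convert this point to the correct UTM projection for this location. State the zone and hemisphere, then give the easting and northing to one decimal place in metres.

Longitude 103.7795° lies in the 6° band [102°, 108°), giving zone 48; latitude is north of the equator, so 48N.
Zone 48 central meridian λ₀ = 6×48 − 183 = 105°; Δλ = -1.2205°.
Transverse Mercator on WGS84 with k₀ = 0.9996 gives E = 364182.087 m, N = 45758.845 m.

Zone 48N: E 364182.1 m, N 45758.8 m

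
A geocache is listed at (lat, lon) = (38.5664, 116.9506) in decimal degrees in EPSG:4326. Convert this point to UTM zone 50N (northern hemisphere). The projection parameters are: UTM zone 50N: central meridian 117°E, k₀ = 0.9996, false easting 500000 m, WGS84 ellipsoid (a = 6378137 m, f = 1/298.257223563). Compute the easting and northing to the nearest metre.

E 495696 m, N 4268662 m

Zone 50 central meridian λ₀ = 6×50 − 183 = 117°; Δλ = -0.0494°.
Transverse Mercator on WGS84 with k₀ = 0.9996 gives E = 495696.382 m, N = 4268662.473 m.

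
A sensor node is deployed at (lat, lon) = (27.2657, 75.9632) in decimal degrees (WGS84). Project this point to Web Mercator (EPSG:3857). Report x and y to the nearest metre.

Web Mercator is spherical with R = a = 6378137 m.
x = R·λ = 6378137 × 1.325807950 = 8456184.743 m.
y = R·ln tan(π/4 + φ/2) = 6378137 × 0.494926160 = 3156706.852 m.

x 8456185 m, y 3156707 m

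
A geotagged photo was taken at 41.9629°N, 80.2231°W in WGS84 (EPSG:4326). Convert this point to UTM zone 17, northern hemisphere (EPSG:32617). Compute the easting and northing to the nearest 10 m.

E 564380 m, N 4645950 m

Zone 17 central meridian λ₀ = 6×17 − 183 = -81°; Δλ = +0.7769°.
Transverse Mercator on WGS84 with k₀ = 0.9996 gives E = 564378.583 m, N = 4645948.922 m.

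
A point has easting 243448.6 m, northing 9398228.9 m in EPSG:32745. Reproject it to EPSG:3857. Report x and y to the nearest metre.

Unproject from UTM 45S (λ₀ = 87°) → φ = -5.43980038°, λ = 84.68469981°.
Web Mercator (R = 6378137 m): x = 9427057.660 m, y = -606467.616 m.

x 9427058 m, y -606468 m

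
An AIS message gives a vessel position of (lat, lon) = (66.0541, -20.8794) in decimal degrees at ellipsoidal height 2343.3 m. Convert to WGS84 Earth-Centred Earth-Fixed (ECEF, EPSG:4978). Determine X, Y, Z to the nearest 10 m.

WGS84: a = 6378137 m, e² = 0.006694380; N(φ) = a/√(1−e²sin²φ) = 6396044.098 m.
X = (N+h)·cosφ·cosλ = 2426404.273 m; Y = (N+h)·cosφ·sinλ = -925554.236 m; Z = (N(1−e²)+h)·sinφ = 5808540.234 m.

X 2426400 m, Y -925550 m, Z 5808540 m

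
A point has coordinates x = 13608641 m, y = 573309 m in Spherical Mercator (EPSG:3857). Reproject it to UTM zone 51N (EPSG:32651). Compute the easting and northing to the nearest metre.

Web Mercator inverse (R = 6378137 m) → φ = 5.14320119°, λ = 122.24850206°.
UTM 51N forward: E = 416709.175 m, N = 568542.542 m.

E 416709 m, N 568543 m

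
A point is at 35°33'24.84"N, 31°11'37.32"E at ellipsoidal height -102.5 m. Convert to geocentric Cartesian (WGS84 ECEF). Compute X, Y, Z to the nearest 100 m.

WGS84: a = 6378137 m, e² = 0.006694380; N(φ) = a/√(1−e²sin²φ) = 6385368.501 m.
X = (N+h)·cosφ·cosλ = 4443621.725 m; Y = (N+h)·cosφ·sinλ = 2690485.209 m; Z = (N(1−e²)+h)·sinφ = 3688246.122 m.

X 4443600 m, Y 2690500 m, Z 3688200 m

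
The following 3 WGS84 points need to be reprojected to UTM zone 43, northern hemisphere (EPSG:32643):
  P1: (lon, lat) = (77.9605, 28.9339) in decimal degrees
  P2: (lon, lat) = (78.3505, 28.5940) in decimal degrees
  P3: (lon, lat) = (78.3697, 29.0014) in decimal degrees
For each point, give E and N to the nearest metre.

UTM zone 43N: λ₀ = 75°, k₀ = 0.9996.
P1 (28.9339°, 77.9605°) → (788604.551, 3204271.690) m.
P2 (28.5940°, 78.3505°) → (827707.429, 3167594.820) m.
P3 (29.0014°, 78.3697°) → (828305.123, 3212824.833) m.

P1: E 788605 m, N 3204272 m; P2: E 827707 m, N 3167595 m; P3: E 828305 m, N 3212825 m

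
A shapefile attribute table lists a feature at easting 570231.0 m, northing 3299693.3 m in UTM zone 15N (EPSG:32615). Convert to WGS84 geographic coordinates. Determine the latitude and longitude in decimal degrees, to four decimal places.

lat 29.8257°, lon -92.2731°

Zone 15N: λ₀ = -93°, k₀ = 0.9996, false easting 500000 m.
Meridian distance M = (N − FN)/k₀ = 3301013.7 m.
Inverse transverse Mercator on WGS84 gives φ = 29.82569963°, λ = -92.27309972°.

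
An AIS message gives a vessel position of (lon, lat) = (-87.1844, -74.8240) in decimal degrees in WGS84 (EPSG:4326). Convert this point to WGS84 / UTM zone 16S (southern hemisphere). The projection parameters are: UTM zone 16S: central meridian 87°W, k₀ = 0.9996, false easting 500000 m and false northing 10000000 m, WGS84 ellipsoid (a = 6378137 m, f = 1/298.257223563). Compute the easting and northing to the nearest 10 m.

Zone 16 central meridian λ₀ = 6×16 − 183 = -87°; Δλ = -0.1844°.
Transverse Mercator on WGS84 with k₀ = 0.9996 gives E = 494611.590 m, N = 1696021.644 m.

E 494610 m, N 1696020 m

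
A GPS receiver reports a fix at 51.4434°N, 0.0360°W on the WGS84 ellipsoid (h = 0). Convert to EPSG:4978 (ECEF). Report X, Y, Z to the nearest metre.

WGS84: a = 6378137 m, e² = 0.006694380; N(φ) = a/√(1−e²sin²φ) = 6391232.306 m.
X = (N+h)·cosφ·cosλ = 3983574.018 m; Y = (N+h)·cosφ·sinλ = -2502.954 m; Z = (N(1−e²)+h)·sinφ = 4964439.948 m.

X 3983574 m, Y -2503 m, Z 4964440 m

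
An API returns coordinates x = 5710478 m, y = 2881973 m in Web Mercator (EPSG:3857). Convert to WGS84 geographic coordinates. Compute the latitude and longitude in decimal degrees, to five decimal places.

lat 25.05070°, lon 51.29810°

R = 6378137 m. λ = x/R = 51.29809667°.
φ = 2·arctan(exp(y/R)) − 90° = 2·arctan(1.57122) − 90° = 25.05069786°.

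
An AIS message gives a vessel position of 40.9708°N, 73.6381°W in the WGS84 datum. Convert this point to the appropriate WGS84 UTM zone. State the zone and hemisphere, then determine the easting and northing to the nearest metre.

Zone 18N: E 614590 m, N 4536409 m

Longitude -73.6381° lies in the 6° band [-78°, -72°), giving zone 18; latitude is north of the equator, so 18N.
Zone 18 central meridian λ₀ = 6×18 − 183 = -75°; Δλ = +1.3619°.
Transverse Mercator on WGS84 with k₀ = 0.9996 gives E = 614589.944 m, N = 4536408.634 m.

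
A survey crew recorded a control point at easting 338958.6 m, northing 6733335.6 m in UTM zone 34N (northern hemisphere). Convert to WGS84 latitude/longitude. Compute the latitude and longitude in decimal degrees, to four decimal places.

Zone 34N: λ₀ = 21°, k₀ = 0.9996, false easting 500000 m.
Meridian distance M = (N − FN)/k₀ = 6736030.0 m.
Inverse transverse Mercator on WGS84 gives φ = 60.70310016°, λ = 18.04929910°.

lat 60.7031°, lon 18.0493°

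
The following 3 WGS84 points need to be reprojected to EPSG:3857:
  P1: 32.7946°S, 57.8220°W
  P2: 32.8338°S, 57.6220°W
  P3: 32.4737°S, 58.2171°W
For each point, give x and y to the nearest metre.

Web Mercator: x = R·λ, y = R·ln tan(π/4+φ/2), R = 6378137 m.
P1 (-32.7946°, -57.8220°) → (-6436715.597, -3868072.177) m.
P2 (-32.8338°, -57.6220°) → (-6414451.698, -3873264.414) m.
P3 (-32.4737°, -58.2171°) → (-6480697.927, -3825652.999) m.

P1: x -6436716 m, y -3868072 m; P2: x -6414452 m, y -3873264 m; P3: x -6480698 m, y -3825653 m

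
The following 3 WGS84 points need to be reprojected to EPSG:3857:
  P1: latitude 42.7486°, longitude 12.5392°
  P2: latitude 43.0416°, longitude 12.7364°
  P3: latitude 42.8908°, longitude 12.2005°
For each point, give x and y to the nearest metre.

Web Mercator: x = R·λ, y = R·ln tan(π/4+φ/2), R = 6378137 m.
P1 (42.7486°, 12.5392°) → (1395857.359, 5273784.153) m.
P2 (43.0416°, 12.7364°) → (1417809.563, 5318305.936) m.
P3 (42.8908°, 12.2005°) → (1358153.447, 5295365.236) m.

P1: x 1395857 m, y 5273784 m; P2: x 1417810 m, y 5318306 m; P3: x 1358153 m, y 5295365 m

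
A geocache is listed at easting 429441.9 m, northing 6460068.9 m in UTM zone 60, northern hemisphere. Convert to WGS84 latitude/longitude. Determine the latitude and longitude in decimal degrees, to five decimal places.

Zone 60N: λ₀ = 177°, k₀ = 0.9996, false easting 500000 m.
Meridian distance M = (N − FN)/k₀ = 6462654.0 m.
Inverse transverse Mercator on WGS84 gives φ = 58.27600037°, λ = 175.79699985°.

lat 58.27600°, lon 175.79700°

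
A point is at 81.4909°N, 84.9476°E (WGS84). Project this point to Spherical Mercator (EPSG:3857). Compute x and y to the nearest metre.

Web Mercator is spherical with R = a = 6378137 m.
x = R·λ = 6378137 × 1.482615312 = 9456323.576 m.
y = R·ln tan(π/4 + φ/2) = 6378137 × 2.598397618 = 16572935.990 m.

x 9456324 m, y 16572936 m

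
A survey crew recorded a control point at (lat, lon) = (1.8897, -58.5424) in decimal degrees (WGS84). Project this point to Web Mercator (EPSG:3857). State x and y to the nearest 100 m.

Web Mercator is spherical with R = a = 6378137 m.
x = R·λ = 6378137 × -1.021757632 = -6516910.158 m.
y = R·ln tan(π/4 + φ/2) = 6378137 × 0.032987468 = 210398.590 m.

x -6516900 m, y 210400 m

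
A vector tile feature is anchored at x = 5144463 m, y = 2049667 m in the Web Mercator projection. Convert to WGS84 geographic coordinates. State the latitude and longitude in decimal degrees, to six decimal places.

R = 6378137 m. λ = x/R = 46.21349741°.
φ = 2·arctan(exp(y/R)) − 90° = 2·arctan(1.37900) − 90° = 18.10350341°.

lat 18.103503°, lon 46.213497°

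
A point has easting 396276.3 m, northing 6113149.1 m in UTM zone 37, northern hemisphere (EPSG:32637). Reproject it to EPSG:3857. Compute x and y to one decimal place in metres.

Unproject from UTM 37N (λ₀ = 39°) → φ = 55.15410007°, λ = 37.37219971°.
Web Mercator (R = 6378137 m): x = 4160254.242 m, y = 7391831.418 m.

x 4160254.2 m, y 7391831.4 m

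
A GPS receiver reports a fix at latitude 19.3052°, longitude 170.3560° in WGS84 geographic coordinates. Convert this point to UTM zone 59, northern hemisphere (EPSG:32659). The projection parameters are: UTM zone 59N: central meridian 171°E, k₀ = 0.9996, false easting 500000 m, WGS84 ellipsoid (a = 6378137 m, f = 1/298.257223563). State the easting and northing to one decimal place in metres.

E 432342.5 m, N 2134723.4 m

Zone 59 central meridian λ₀ = 6×59 − 183 = 171°; Δλ = -0.6440°.
Transverse Mercator on WGS84 with k₀ = 0.9996 gives E = 432342.482 m, N = 2134723.426 m.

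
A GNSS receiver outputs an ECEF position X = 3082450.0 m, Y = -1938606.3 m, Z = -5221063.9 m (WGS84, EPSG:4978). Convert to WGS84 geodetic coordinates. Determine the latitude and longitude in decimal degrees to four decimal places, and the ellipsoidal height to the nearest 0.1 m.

lat -55.2868°, lon -32.1665°, h 1742.7 m

λ = atan2(Y, X) = -32.16649985°; p = √(X²+Y²) = 3641386.1 m.
Bowring's method on WGS84 (a = 6378137 m, b = 6356752.314 m) gives φ = -55.28680014°, h = 1742.743 m.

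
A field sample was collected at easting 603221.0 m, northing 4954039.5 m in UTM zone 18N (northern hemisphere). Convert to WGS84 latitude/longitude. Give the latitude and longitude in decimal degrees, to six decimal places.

lat 44.732300°, lon -73.696400°

Zone 18N: λ₀ = -75°, k₀ = 0.9996, false easting 500000 m.
Meridian distance M = (N − FN)/k₀ = 4956021.9 m.
Inverse transverse Mercator on WGS84 gives φ = 44.73229977°, λ = -73.69640024°.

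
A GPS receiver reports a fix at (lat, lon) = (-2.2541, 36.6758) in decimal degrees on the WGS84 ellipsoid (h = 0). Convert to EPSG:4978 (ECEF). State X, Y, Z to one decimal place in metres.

WGS84: a = 6378137 m, e² = 0.006694380; N(φ) = a/√(1−e²sin²φ) = 6378170.026 m.
X = (N+h)·cosφ·cosλ = 5111512.668 m; Y = (N+h)·cosφ·sinλ = 3806646.748 m; Z = (N(1−e²)+h)·sinφ = -249182.475 m.

X 5111512.7 m, Y 3806646.7 m, Z -249182.5 m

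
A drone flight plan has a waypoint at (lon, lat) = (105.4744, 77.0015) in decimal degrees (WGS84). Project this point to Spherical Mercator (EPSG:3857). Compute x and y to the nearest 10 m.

x 11741360 m, y 13854830 m

Web Mercator is spherical with R = a = 6378137 m.
x = R·λ = 6378137 × 1.840875557 = 11741356.500 m.
y = R·ln tan(π/4 + φ/2) = 6378137 × 2.172238217 = 13854832.944 m.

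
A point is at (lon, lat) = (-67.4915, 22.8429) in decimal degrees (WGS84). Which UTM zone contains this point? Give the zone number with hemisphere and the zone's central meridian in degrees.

Zone 19N, central meridian -69°

UTM zone = ⌊(λ + 180)/6⌋ + 1; -67.4915° ∈ [-72°, -66°) → zone 19.
Hemisphere: N (φ ≥ 0).
Central meridian λ₀ = 6×19 − 183 = -69°.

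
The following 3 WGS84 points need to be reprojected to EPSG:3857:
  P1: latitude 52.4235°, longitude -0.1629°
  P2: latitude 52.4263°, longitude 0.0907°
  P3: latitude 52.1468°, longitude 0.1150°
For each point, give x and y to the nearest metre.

Web Mercator: x = R·λ, y = R·ln tan(π/4+φ/2), R = 6378137 m.
P1 (52.4235°, -0.1629°) → (-18133.945, 6877064.913) m.
P2 (52.4263°, 0.0907°) → (10096.678, 6877576.055) m.
P3 (52.1468°, 0.1150°) → (12801.741, 6826712.425) m.

P1: x -18134 m, y 6877065 m; P2: x 10097 m, y 6877576 m; P3: x 12802 m, y 6826712 m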